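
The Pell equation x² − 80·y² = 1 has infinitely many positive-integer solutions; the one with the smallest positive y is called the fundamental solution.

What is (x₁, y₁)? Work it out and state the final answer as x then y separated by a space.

d=80: √d = [8; 1,16] (ℓ=2, even), read p_1/q_1
a_0=8:  p_0=8·1+0=8,  q_0=8·0+1=1
a_1=1:  p_1=1·8+1=9,  q_1=1·1+0=1
fundamental: x₁=9, y₁=1  (since 81 − 80·1 = 1)

9 1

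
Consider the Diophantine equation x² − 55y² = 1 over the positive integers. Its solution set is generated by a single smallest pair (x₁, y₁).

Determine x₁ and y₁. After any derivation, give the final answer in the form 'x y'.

89 12

√55 = [7; 2,2,2,14, …], period ℓ=4 (even) → k=3
a_0=7:  p_0=7·1+0=7,  q_0=7·0+1=1
a_1=2:  p_1=2·7+1=15,  q_1=2·1+0=2
a_2=2:  p_2=2·15+7=37,  q_2=2·2+1=5
a_3=2:  p_3=2·37+15=89,  q_3=2·5+2=12
(x₁, y₁) = (89, 12);  89² − 55·12² = 1 ✓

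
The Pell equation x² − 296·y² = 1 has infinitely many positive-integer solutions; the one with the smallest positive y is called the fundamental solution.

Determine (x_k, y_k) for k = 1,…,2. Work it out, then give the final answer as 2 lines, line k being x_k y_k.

d=296: √d = [17; 4,1,7,1,4,34] (ℓ=6, even), read p_5/q_5
step 0: (17, 1)  from 17·(1,0) + (0,1)
step 1: (69, 4)  from 4·(17,1) + (1,0)
…
step 4: (757, 44)  from 1·(671,39) + (86,5)
step 5: (3699, 215)  from 4·(757,44) + (671,39)
fundamental: x₁=3699, y₁=215  (since 13682601 − 296·46225 = 1)
k=2:  x_2 = 3699·3699+296·215·215 = 27365201,  y_2 = 3699·215+215·3699 = 1590570

3699 215
27365201 1590570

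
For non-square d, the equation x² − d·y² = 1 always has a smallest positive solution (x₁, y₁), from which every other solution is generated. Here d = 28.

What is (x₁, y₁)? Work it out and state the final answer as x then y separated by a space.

[5; 3,2,3,10] for √28; ℓ=4 ⇒ convergent index 3
k=0  a_k=5  p_k/q_k = 5/1
k=1  a_k=3  p_k/q_k = 16/3
k=2  a_k=2  p_k/q_k = 37/7
k=3  a_k=3  p_k/q_k = 127/24
(x₁, y₁) = (127, 24);  127² − 28·24² = 1 ✓

127 24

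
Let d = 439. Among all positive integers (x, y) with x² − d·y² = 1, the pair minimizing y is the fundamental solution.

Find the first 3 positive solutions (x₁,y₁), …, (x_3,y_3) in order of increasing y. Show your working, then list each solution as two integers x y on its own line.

440 21
387199 18480
340734680 16262379

[20; 1,19,1,40] for √439; ℓ=4 ⇒ convergent index 3
a_0=20:  p_0=20·1+0=20,  q_0=20·0+1=1
…
a_2=19:  p_2=19·21+20=419,  q_2=19·1+1=20
a_3=1:  p_3=1·419+21=440,  q_3=1·20+1=21
fundamental: x₁=440, y₁=21  (since 193600 − 439·441 = 1)
k=2:  x_2 = 440·440+439·21·21 = 387199,  y_2 = 440·21+21·440 = 18480
k=3:  x_3 = 440·387199+439·21·18480 = 340734680,  y_3 = 440·18480+21·387199 = 16262379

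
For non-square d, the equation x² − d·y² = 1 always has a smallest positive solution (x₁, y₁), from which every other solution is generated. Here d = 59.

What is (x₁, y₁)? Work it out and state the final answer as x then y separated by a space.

530 69

√59 → a₀=7, period (1,2,7,2,1,14); ℓ=6 even so k=5
a_0=7:  p_0=7·1+0=7,  q_0=7·0+1=1
a_1=1:  p_1=1·7+1=8,  q_1=1·1+0=1
a_2=2:  p_2=2·8+7=23,  q_2=2·1+1=3
a_3=7:  p_3=7·23+8=169,  q_3=7·3+1=22
a_4=2:  p_4=2·169+23=361,  q_4=2·22+3=47
a_5=1:  p_5=1·361+169=530,  q_5=1·47+22=69
fundamental: x₁=530, y₁=69  (since 280900 − 59·4761 = 1)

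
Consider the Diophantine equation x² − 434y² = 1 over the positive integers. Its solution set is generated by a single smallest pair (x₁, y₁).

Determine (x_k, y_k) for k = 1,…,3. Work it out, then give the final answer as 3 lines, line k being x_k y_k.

√434 → a₀=20, period (1,4,1,40); ℓ=4 even so k=3
step 0: (20, 1)  from 20·(1,0) + (0,1)
step 1: (21, 1)  from 1·(20,1) + (1,0)
step 2: (104, 5)  from 4·(21,1) + (20,1)
step 3: (125, 6)  from 1·(104,5) + (21,1)
(x₁, y₁) = (125, 6);  125² − 434·6² = 1 ✓
(x_2, y_2) = (125·125 + 434·6·6, 125·6 + 6·125) = (31249, 1500)
(x_3, y_3) = (125·31249 + 434·6·1500, 125·1500 + 6·31249) = (7812125, 374994)

125 6
31249 1500
7812125 374994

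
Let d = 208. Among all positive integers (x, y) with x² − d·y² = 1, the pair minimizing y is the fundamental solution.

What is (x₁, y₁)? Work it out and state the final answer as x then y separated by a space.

649 45

√208 → a₀=14, period (2,2,1,2,2,28); ℓ=6 even so k=5
a_0=14:  p_0=14·1+0=14,  q_0=14·0+1=1
…
a_3=1:  p_3=1·72+29=101,  q_3=1·5+2=7
a_4=2:  p_4=2·101+72=274,  q_4=2·7+5=19
a_5=2:  p_5=2·274+101=649,  q_5=2·19+7=45
→ (649, 45).  Check: 649²=421201, 208·45²=421200, difference 1.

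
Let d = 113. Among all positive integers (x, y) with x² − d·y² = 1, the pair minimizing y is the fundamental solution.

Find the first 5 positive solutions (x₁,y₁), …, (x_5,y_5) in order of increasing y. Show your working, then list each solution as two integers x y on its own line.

[10; 1,1,1,2,2,1,1,1,20] for √113; ℓ=9 ⇒ convergent index 17
a_0=10:  p_0=10·1+0=10,  q_0=10·0+1=1
a_1=1:  p_1=1·10+1=11,  q_1=1·1+0=1
…
a_3=1:  p_3=1·21+11=32,  q_3=1·2+1=3
a_4=2:  p_4=2·32+21=85,  q_4=2·3+2=8
a_5=2:  p_5=2·85+32=202,  q_5=2·8+3=19
…
a_7=1:  p_7=1·287+202=489,  q_7=1·27+19=46
a_8=1:  p_8=1·489+287=776,  q_8=1·46+27=73
a_9=20:  p_9=20·776+489=16009,  q_9=20·73+46=1506
a_10=1:  p_10=1·16009+776=16785,  q_10=1·1506+73=1579
a_11=1:  p_11=1·16785+16009=32794,  q_11=1·1579+1506=3085
a_12=1:  p_12=1·32794+16785=49579,  q_12=1·3085+1579=4664
a_13=2:  p_13=2·49579+32794=131952,  q_13=2·4664+3085=12413
a_14=2:  p_14=2·131952+49579=313483,  q_14=2·12413+4664=29490
a_15=1:  p_15=1·313483+131952=445435,  q_15=1·29490+12413=41903
a_16=1:  p_16=1·445435+313483=758918,  q_16=1·41903+29490=71393
a_17=1:  p_17=1·758918+445435=1204353,  q_17=1·71393+41903=113296
fundamental: x₁=1204353, y₁=113296  (since 1450466148609 − 113·12835983616 = 1)
(1204353+113296√113)^2 = 2900932297217 + 272896754976√113
(1204353+113296√113)^3 = 6987493029899166849 + 657328051091107760√113
(1204353+113296√113)^4 = 16830816386073401651890177 + 1583310020631184911403584√113
(1204353+113296√113)^5 = 40540488414026331506287881514113 + 3813728346553801555156190094544√113

1204353 113296
2900932297217 272896754976
6987493029899166849 657328051091107760
16830816386073401651890177 1583310020631184911403584
40540488414026331506287881514113 3813728346553801555156190094544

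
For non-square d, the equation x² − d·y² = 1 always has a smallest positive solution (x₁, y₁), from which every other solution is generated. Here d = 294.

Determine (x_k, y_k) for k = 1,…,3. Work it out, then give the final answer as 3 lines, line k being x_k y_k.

4801 280
46099201 2688560
442644523201 25815552840

d=294: √d = [17; 6,1,4,1,6,34] (ℓ=6, even), read p_5/q_5
step 0: (17, 1)  from 17·(1,0) + (0,1)
step 1: (103, 6)  from 6·(17,1) + (1,0)
step 2: (120, 7)  from 1·(103,6) + (17,1)
step 3: (583, 34)  from 4·(120,7) + (103,6)
step 4: (703, 41)  from 1·(583,34) + (120,7)
step 5: (4801, 280)  from 6·(703,41) + (583,34)
→ (4801, 280).  Check: 4801²=23049601, 294·280²=23049600, difference 1.
n=2: (4801,280)∘(4801,280) = (4801·4801+294·280·280, 4801·280+280·4801) = (46099201,2688560)
n=3: (46099201,2688560)∘(4801,280) = (4801·46099201+294·280·2688560, 4801·2688560+280·46099201) = (442644523201,25815552840)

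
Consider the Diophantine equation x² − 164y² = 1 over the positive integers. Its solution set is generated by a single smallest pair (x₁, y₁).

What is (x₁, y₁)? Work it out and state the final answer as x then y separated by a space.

2049 160

[12; 1,4,6,4,1,24] for √164; ℓ=6 ⇒ convergent index 5
step 0: (12, 1)  from 12·(1,0) + (0,1)
step 1: (13, 1)  from 1·(12,1) + (1,0)
…
step 3: (397, 31)  from 6·(64,5) + (13,1)
step 4: (1652, 129)  from 4·(397,31) + (64,5)
step 5: (2049, 160)  from 1·(1652,129) + (397,31)
(x₁, y₁) = (2049, 160);  2049² − 164·160² = 1 ✓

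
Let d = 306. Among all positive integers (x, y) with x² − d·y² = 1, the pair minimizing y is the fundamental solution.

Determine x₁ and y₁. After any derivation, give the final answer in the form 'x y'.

[17; 2,34] for √306; ℓ=2 ⇒ convergent index 1
a_0=17:  p_0=17·1+0=17,  q_0=17·0+1=1
a_1=2:  p_1=2·17+1=35,  q_1=2·1+0=2
fundamental: x₁=35, y₁=2  (since 1225 − 306·4 = 1)

35 2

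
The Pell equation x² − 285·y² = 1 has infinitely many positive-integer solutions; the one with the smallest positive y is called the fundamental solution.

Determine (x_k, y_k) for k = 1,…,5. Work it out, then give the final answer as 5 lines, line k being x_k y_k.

2431 144
11819521 700128
57466508671 3404022192
279402153338881 16550355197376
1358453212067130751 80467823565619920

√285 = [16; 1,7,2,7,1,32, …], period ℓ=6 (even) → k=5
step 0: (16, 1)  from 16·(1,0) + (0,1)
…
step 3: (287, 17)  from 2·(135,8) + (17,1)
step 4: (2144, 127)  from 7·(287,17) + (135,8)
step 5: (2431, 144)  from 1·(2144,127) + (287,17)
fundamental: x₁=2431, y₁=144  (since 5909761 − 285·20736 = 1)
(x_2, y_2) = (2431·2431 + 285·144·144, 2431·144 + 144·2431) = (11819521, 700128)
(x_3, y_3) = (2431·11819521 + 285·144·700128, 2431·700128 + 144·11819521) = (57466508671, 3404022192)
(x_4, y_4) = (2431·57466508671 + 285·144·3404022192, 2431·3404022192 + 144·57466508671) = (279402153338881, 16550355197376)
(x_5, y_5) = (2431·279402153338881 + 285·144·16550355197376, 2431·16550355197376 + 144·279402153338881) = (1358453212067130751, 80467823565619920)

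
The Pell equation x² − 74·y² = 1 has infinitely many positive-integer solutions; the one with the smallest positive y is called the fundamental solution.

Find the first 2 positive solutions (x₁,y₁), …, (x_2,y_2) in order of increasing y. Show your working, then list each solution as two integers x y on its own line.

√74 = [8; 1,1,1,1,16, …], period ℓ=5 (odd) → k=9
i=0: a=8 ⇒ p=8, q=1
…
i=3: a=1 ⇒ p=26, q=3
i=4: a=1 ⇒ p=43, q=5
…
i=7: a=1 ⇒ p=1471, q=171
i=8: a=1 ⇒ p=2228, q=259
i=9: a=1 ⇒ p=3699, q=430
→ (3699, 430).  Check: 3699²=13682601, 74·430²=13682600, difference 1.
n=2: (3699,430)∘(3699,430) = (3699·3699+74·430·430, 3699·430+430·3699) = (27365201,3181140)

3699 430
27365201 3181140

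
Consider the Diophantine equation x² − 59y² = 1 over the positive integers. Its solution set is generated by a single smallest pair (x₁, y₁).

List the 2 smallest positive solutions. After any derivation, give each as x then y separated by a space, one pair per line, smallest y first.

[7; 1,2,7,2,1,14] for √59; ℓ=6 ⇒ convergent index 5
step 0: (7, 1)  from 7·(1,0) + (0,1)
step 1: (8, 1)  from 1·(7,1) + (1,0)
…
step 3: (169, 22)  from 7·(23,3) + (8,1)
step 4: (361, 47)  from 2·(169,22) + (23,3)
step 5: (530, 69)  from 1·(361,47) + (169,22)
(x₁, y₁) = (530, 69);  530² − 59·69² = 1 ✓
k=2:  x_2 = 530·530+59·69·69 = 561799,  y_2 = 530·69+69·530 = 73140

530 69
561799 73140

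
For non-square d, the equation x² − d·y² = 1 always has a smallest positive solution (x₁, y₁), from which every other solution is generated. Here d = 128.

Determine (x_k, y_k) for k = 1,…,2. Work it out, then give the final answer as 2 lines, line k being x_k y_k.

577 51
665857 58854

d=128: √d = [11; 3,5,3,22] (ℓ=4, even), read p_3/q_3
a_0=11:  p_0=11·1+0=11,  q_0=11·0+1=1
…
a_2=5:  p_2=5·34+11=181,  q_2=5·3+1=16
a_3=3:  p_3=3·181+34=577,  q_3=3·16+3=51
(x₁, y₁) = (577, 51);  577² − 128·51² = 1 ✓
(577+51√128)^2 = 665857 + 58854√128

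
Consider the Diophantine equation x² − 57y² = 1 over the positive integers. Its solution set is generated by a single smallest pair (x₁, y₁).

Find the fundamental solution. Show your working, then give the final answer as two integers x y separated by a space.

151 20

[7; 1,1,4,1,1,14] for √57; ℓ=6 ⇒ convergent index 5
step 0: (7, 1)  from 7·(1,0) + (0,1)
…
step 2: (15, 2)  from 1·(8,1) + (7,1)
step 3: (68, 9)  from 4·(15,2) + (8,1)
step 4: (83, 11)  from 1·(68,9) + (15,2)
step 5: (151, 20)  from 1·(83,11) + (68,9)
(x₁, y₁) = (151, 20);  151² − 57·20² = 1 ✓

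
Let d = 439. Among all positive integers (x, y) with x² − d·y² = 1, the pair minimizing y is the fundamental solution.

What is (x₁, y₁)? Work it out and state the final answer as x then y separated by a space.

440 21

√439 → a₀=20, period (1,19,1,40); ℓ=4 even so k=3
i=0: a=20 ⇒ p=20, q=1
…
i=2: a=19 ⇒ p=419, q=20
i=3: a=1 ⇒ p=440, q=21
→ (440, 21).  Check: 440²=193600, 439·21²=193599, difference 1.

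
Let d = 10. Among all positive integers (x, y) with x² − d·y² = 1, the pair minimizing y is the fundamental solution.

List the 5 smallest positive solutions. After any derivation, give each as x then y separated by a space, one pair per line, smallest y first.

[3; 6] for √10; ℓ=1 ⇒ convergent index 1
k=0  a_k=3  p_k/q_k = 3/1
k=1  a_k=6  p_k/q_k = 19/6
(x₁, y₁) = (19, 6);  19² − 10·6² = 1 ✓
(x_2, y_2) = (19·19 + 10·6·6, 19·6 + 6·19) = (721, 228)
(x_3, y_3) = (19·721 + 10·6·228, 19·228 + 6·721) = (27379, 8658)
(x_4, y_4) = (19·27379 + 10·6·8658, 19·8658 + 6·27379) = (1039681, 328776)
(x_5, y_5) = (19·1039681 + 10·6·328776, 19·328776 + 6·1039681) = (39480499, 12484830)

19 6
721 228
27379 8658
1039681 328776
39480499 12484830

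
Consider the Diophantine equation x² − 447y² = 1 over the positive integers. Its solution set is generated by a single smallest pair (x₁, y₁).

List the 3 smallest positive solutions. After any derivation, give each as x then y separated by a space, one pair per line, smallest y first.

148 7
43807 2072
12966724 613305

[21; 7,42] for √447; ℓ=2 ⇒ convergent index 1
a_0=21:  p_0=21·1+0=21,  q_0=21·0+1=1
a_1=7:  p_1=7·21+1=148,  q_1=7·1+0=7
fundamental: x₁=148, y₁=7  (since 21904 − 447·49 = 1)
(148+7√447)^2 = 43807 + 2072√447
(148+7√447)^3 = 12966724 + 613305√447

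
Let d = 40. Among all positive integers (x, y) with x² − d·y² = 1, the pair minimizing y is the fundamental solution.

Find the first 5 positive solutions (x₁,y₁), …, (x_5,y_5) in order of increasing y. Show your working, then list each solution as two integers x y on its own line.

19 3
721 114
27379 4329
1039681 164388
39480499 6242415

√40 = [6; 3,12, …], period ℓ=2 (even) → k=1
k=0  a_k=6  p_k/q_k = 6/1
k=1  a_k=3  p_k/q_k = 19/3
fundamental: x₁=19, y₁=3  (since 361 − 40·9 = 1)
k=2:  x_2 = 19·19+40·3·3 = 721,  y_2 = 19·3+3·19 = 114
k=3:  x_3 = 19·721+40·3·114 = 27379,  y_3 = 19·114+3·721 = 4329
k=4:  x_4 = 19·27379+40·3·4329 = 1039681,  y_4 = 19·4329+3·27379 = 164388
k=5:  x_5 = 19·1039681+40·3·164388 = 39480499,  y_5 = 19·164388+3·1039681 = 6242415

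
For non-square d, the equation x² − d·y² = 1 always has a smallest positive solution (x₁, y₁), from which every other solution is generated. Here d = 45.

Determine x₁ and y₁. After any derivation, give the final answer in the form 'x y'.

d=45: √d = [6; 1,2,2,2,1,12] (ℓ=6, even), read p_5/q_5
step 0: (6, 1)  from 6·(1,0) + (0,1)
…
step 4: (114, 17)  from 2·(47,7) + (20,3)
step 5: (161, 24)  from 1·(114,17) + (47,7)
fundamental: x₁=161, y₁=24  (since 25921 − 45·576 = 1)

161 24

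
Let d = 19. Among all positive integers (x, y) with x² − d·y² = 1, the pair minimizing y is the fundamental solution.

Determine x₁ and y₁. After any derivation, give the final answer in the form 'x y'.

[4; 2,1,3,1,2,8] for √19; ℓ=6 ⇒ convergent index 5
a_0=4:  p_0=4·1+0=4,  q_0=4·0+1=1
a_1=2:  p_1=2·4+1=9,  q_1=2·1+0=2
a_2=1:  p_2=1·9+4=13,  q_2=1·2+1=3
a_3=3:  p_3=3·13+9=48,  q_3=3·3+2=11
a_4=1:  p_4=1·48+13=61,  q_4=1·11+3=14
a_5=2:  p_5=2·61+48=170,  q_5=2·14+11=39
(x₁, y₁) = (170, 39);  170² − 19·39² = 1 ✓

170 39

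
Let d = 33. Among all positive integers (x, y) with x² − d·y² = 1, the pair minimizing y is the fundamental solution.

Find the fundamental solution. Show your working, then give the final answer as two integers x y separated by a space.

d=33: √d = [5; 1,2,1,10] (ℓ=4, even), read p_3/q_3
i=0: a=5 ⇒ p=5, q=1
…
i=2: a=2 ⇒ p=17, q=3
i=3: a=1 ⇒ p=23, q=4
→ (23, 4).  Check: 23²=529, 33·4²=528, difference 1.

23 4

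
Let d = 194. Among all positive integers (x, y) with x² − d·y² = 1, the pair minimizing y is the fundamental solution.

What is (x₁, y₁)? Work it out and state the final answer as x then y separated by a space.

√194 = [13; 1,12,1,26, …], period ℓ=4 (even) → k=3
a_0=13:  p_0=13·1+0=13,  q_0=13·0+1=1
…
a_2=12:  p_2=12·14+13=181,  q_2=12·1+1=13
a_3=1:  p_3=1·181+14=195,  q_3=1·13+1=14
fundamental: x₁=195, y₁=14  (since 38025 − 194·196 = 1)

195 14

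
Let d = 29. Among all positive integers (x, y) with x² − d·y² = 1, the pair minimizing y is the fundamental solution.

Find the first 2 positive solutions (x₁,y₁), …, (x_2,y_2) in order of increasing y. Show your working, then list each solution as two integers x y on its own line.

[5; 2,1,1,2,10] for √29; ℓ=5 ⇒ convergent index 9
i=0: a=5 ⇒ p=5, q=1
i=1: a=2 ⇒ p=11, q=2
i=2: a=1 ⇒ p=16, q=3
i=3: a=1 ⇒ p=27, q=5
i=4: a=2 ⇒ p=70, q=13
i=5: a=10 ⇒ p=727, q=135
i=6: a=2 ⇒ p=1524, q=283
i=7: a=1 ⇒ p=2251, q=418
i=8: a=1 ⇒ p=3775, q=701
i=9: a=2 ⇒ p=9801, q=1820
(x₁, y₁) = (9801, 1820);  9801² − 29·1820² = 1 ✓
(9801+1820√29)^2 = 192119201 + 35675640√29

9801 1820
192119201 35675640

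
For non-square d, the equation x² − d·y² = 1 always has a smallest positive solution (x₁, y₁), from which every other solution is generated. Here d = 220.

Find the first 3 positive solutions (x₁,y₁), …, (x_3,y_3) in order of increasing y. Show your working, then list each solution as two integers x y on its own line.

89 6
15841 1068
2819609 190098

√220 = [14; 1,4,1,28, …], period ℓ=4 (even) → k=3
step 0: (14, 1)  from 14·(1,0) + (0,1)
step 1: (15, 1)  from 1·(14,1) + (1,0)
step 2: (74, 5)  from 4·(15,1) + (14,1)
step 3: (89, 6)  from 1·(74,5) + (15,1)
(x₁, y₁) = (89, 6);  89² − 220·6² = 1 ✓
k=2:  x_2 = 89·89+220·6·6 = 15841,  y_2 = 89·6+6·89 = 1068
k=3:  x_3 = 89·15841+220·6·1068 = 2819609,  y_3 = 89·1068+6·15841 = 190098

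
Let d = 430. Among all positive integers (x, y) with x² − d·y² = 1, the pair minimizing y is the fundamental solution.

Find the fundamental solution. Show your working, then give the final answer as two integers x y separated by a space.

2862251 138030

[20; 1,2,1,3,1,…,2,1,40] for √430; ℓ=14 ⇒ convergent index 13
i=0: a=20 ⇒ p=20, q=1
i=1: a=1 ⇒ p=21, q=1
…
i=3: a=1 ⇒ p=83, q=4
…
i=8: a=6 ⇒ p=133439, q=6435
…
i=11: a=1 ⇒ p=754371, q=36379
i=12: a=2 ⇒ p=2107880, q=101651
i=13: a=1 ⇒ p=2862251, q=138030
fundamental: x₁=2862251, y₁=138030  (since 8192480787001 − 430·19052280900 = 1)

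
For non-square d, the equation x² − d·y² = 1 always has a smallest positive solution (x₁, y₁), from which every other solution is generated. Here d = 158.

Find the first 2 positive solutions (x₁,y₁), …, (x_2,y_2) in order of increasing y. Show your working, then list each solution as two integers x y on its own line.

7743 616
119908097 9539376

√158 = [12; 1,1,3,12,3,1,1,24, …], period ℓ=8 (even) → k=7
a_0=12:  p_0=12·1+0=12,  q_0=12·0+1=1
…
a_2=1:  p_2=1·13+12=25,  q_2=1·1+1=2
a_3=3:  p_3=3·25+13=88,  q_3=3·2+1=7
a_4=12:  p_4=12·88+25=1081,  q_4=12·7+2=86
a_5=3:  p_5=3·1081+88=3331,  q_5=3·86+7=265
a_6=1:  p_6=1·3331+1081=4412,  q_6=1·265+86=351
a_7=1:  p_7=1·4412+3331=7743,  q_7=1·351+265=616
fundamental: x₁=7743, y₁=616  (since 59954049 − 158·379456 = 1)
n=2: (7743,616)∘(7743,616) = (7743·7743+158·616·616, 7743·616+616·7743) = (119908097,9539376)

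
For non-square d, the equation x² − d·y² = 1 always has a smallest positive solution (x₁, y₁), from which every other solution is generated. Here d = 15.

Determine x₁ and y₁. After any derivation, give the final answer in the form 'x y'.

4 1

[3; 1,6] for √15; ℓ=2 ⇒ convergent index 1
a_0=3:  p_0=3·1+0=3,  q_0=3·0+1=1
a_1=1:  p_1=1·3+1=4,  q_1=1·1+0=1
(x₁, y₁) = (4, 1);  4² − 15·1² = 1 ✓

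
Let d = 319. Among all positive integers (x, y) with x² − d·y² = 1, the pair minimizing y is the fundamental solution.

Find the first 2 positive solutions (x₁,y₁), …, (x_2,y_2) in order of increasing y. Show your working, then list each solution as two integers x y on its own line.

√319 → a₀=17, period (1,6,5,1,4,…,6,1,34); ℓ=14 even so k=13
a_0=17:  p_0=17·1+0=17,  q_0=17·0+1=1
a_1=1:  p_1=1·17+1=18,  q_1=1·1+0=1
a_2=6:  p_2=6·18+17=125,  q_2=6·1+1=7
a_3=5:  p_3=5·125+18=643,  q_3=5·7+1=36
…
a_5=4:  p_5=4·768+643=3715,  q_5=4·43+36=208
…
a_7=1:  p_7=1·11913+3715=15628,  q_7=1·667+208=875
…
a_9=4:  p_9=4·58797+15628=250816,  q_9=4·3292+875=14043
a_10=1:  p_10=1·250816+58797=309613,  q_10=1·14043+3292=17335
a_11=5:  p_11=5·309613+250816=1798881,  q_11=5·17335+14043=100718
a_12=6:  p_12=6·1798881+309613=11102899,  q_12=6·100718+17335=621643
a_13=1:  p_13=1·11102899+1798881=12901780,  q_13=1·621643+100718=722361
→ (12901780, 722361).  Check: 12901780²=166455927168400, 319·722361²=166455927168399, difference 1.
(12901780+722361√319)^2 = 332911854336799 + 18639485405160√319

12901780 722361
332911854336799 18639485405160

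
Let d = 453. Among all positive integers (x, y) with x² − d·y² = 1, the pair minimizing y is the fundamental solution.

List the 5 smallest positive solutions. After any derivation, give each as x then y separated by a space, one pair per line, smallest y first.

√453 = [21; 3,1,1,10,14,10,1,1,3,42, …], period ℓ=10 (even) → k=9
k=0  a_k=21  p_k/q_k = 21/1
…
k=2  a_k=1  p_k/q_k = 85/4
…
k=4  a_k=10  p_k/q_k = 1575/74
k=5  a_k=14  p_k/q_k = 22199/1043
k=6  a_k=10  p_k/q_k = 223565/10504
k=7  a_k=1  p_k/q_k = 245764/11547
k=8  a_k=1  p_k/q_k = 469329/22051
k=9  a_k=3  p_k/q_k = 1653751/77700
(x₁, y₁) = (1653751, 77700);  1653751² − 453·77700² = 1 ✓
k=2:  x_2 = 1653751·1653751+453·77700·77700 = 5469784740001,  y_2 = 1653751·77700+77700·1653751 = 256992905400
k=3:  x_3 = 1653751·5469784740001+453·77700·256992905400 = 18091323967121133751,  y_3 = 1653751·256992905400+77700·5469784740001 = 850004548596233100
k=4:  x_4 = 1653751·18091323967121133751+453·77700·850004548596233100 = 59837090203895614338960001,  y_4 = 1653751·850004548596233100+77700·18091323967121133751 = 2811391744490881177810800
k=5:  x_5 = 1653751·59837090203895614338960001+453·77700·2811391744490881177810800 = 197911295523547060893371760093751,  y_5 = 1653751·2811391744490881177810800+77700·59837090203895614338960001 = 9298683817686228472822980388500

1653751 77700
5469784740001 256992905400
18091323967121133751 850004548596233100
59837090203895614338960001 2811391744490881177810800
197911295523547060893371760093751 9298683817686228472822980388500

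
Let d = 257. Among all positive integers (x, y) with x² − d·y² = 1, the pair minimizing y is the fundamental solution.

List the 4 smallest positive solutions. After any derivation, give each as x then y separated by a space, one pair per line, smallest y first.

513 32
526337 32832
540021249 33685600
554061275137 34561392768

√257 = [16; 32, …], period ℓ=1 (odd) → k=1
i=0: a=16 ⇒ p=16, q=1
i=1: a=32 ⇒ p=513, q=32
(x₁, y₁) = (513, 32);  513² − 257·32² = 1 ✓
k=2:  x_2 = 513·513+257·32·32 = 526337,  y_2 = 513·32+32·513 = 32832
k=3:  x_3 = 513·526337+257·32·32832 = 540021249,  y_3 = 513·32832+32·526337 = 33685600
k=4:  x_4 = 513·540021249+257·32·33685600 = 554061275137,  y_4 = 513·33685600+32·540021249 = 34561392768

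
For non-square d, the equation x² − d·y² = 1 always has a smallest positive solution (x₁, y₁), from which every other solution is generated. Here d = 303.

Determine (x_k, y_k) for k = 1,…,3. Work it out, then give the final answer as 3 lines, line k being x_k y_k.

√303 = [17; 2,2,5,2,2,34, …], period ℓ=6 (even) → k=5
k=0  a_k=17  p_k/q_k = 17/1
k=1  a_k=2  p_k/q_k = 35/2
k=2  a_k=2  p_k/q_k = 87/5
k=3  a_k=5  p_k/q_k = 470/27
k=4  a_k=2  p_k/q_k = 1027/59
k=5  a_k=2  p_k/q_k = 2524/145
(x₁, y₁) = (2524, 145);  2524² − 303·145² = 1 ✓
n=2: (2524,145)∘(2524,145) = (2524·2524+303·145·145, 2524·145+145·2524) = (12741151,731960)
n=3: (12741151,731960)∘(2524,145) = (2524·12741151+303·145·731960, 2524·731960+145·12741151) = (64317327724,3694933935)

2524 145
12741151 731960
64317327724 3694933935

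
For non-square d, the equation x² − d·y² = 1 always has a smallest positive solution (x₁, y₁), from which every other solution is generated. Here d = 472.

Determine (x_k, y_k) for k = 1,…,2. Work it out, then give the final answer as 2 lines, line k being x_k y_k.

306917 14127
188396089777 8671632918

[21; 1,2,1,1,1,…,2,1,42] for √472; ℓ=14 ⇒ convergent index 13
k=0  a_k=21  p_k/q_k = 21/1
k=1  a_k=1  p_k/q_k = 22/1
k=2  a_k=2  p_k/q_k = 65/3
k=3  a_k=1  p_k/q_k = 87/4
k=4  a_k=1  p_k/q_k = 152/7
k=5  a_k=1  p_k/q_k = 239/11
k=6  a_k=4  p_k/q_k = 1108/51
k=7  a_k=5  p_k/q_k = 5779/266
k=8  a_k=4  p_k/q_k = 24224/1115
k=9  a_k=1  p_k/q_k = 30003/1381
k=10  a_k=1  p_k/q_k = 54227/2496
k=11  a_k=1  p_k/q_k = 84230/3877
k=12  a_k=2  p_k/q_k = 222687/10250
k=13  a_k=1  p_k/q_k = 306917/14127
fundamental: x₁=306917, y₁=14127  (since 94198044889 − 472·199572129 = 1)
n=2: (306917,14127)∘(306917,14127) = (306917·306917+472·14127·14127, 306917·14127+14127·306917) = (188396089777,8671632918)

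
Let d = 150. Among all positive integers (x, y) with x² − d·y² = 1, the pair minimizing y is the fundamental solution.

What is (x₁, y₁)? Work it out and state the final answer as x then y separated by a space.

√150 = [12; 4,24, …], period ℓ=2 (even) → k=1
i=0: a=12 ⇒ p=12, q=1
i=1: a=4 ⇒ p=49, q=4
(x₁, y₁) = (49, 4);  49² − 150·4² = 1 ✓

49 4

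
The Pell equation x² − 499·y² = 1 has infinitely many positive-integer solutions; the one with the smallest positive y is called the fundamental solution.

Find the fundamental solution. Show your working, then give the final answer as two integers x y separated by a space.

4490 201

d=499: √d = [22; 2,1,21,1,2,44] (ℓ=6, even), read p_5/q_5
k=0  a_k=22  p_k/q_k = 22/1
k=1  a_k=2  p_k/q_k = 45/2
…
k=3  a_k=21  p_k/q_k = 1452/65
k=4  a_k=1  p_k/q_k = 1519/68
k=5  a_k=2  p_k/q_k = 4490/201
(x₁, y₁) = (4490, 201);  4490² − 499·201² = 1 ✓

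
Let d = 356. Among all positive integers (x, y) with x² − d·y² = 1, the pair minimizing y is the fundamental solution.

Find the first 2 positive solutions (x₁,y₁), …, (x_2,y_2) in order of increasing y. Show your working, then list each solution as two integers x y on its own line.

√356 → a₀=18, period (1,6,1,1,2,…,6,1,36); ℓ=14 even so k=13
i=0: a=18 ⇒ p=18, q=1
i=1: a=1 ⇒ p=19, q=1
i=2: a=6 ⇒ p=132, q=7
i=3: a=1 ⇒ p=151, q=8
i=4: a=1 ⇒ p=283, q=15
i=5: a=2 ⇒ p=717, q=38
i=6: a=1 ⇒ p=1000, q=53
i=7: a=8 ⇒ p=8717, q=462
…
i=9: a=2 ⇒ p=28151, q=1492
i=10: a=1 ⇒ p=37868, q=2007
…
i=12: a=6 ⇒ p=433982, q=23001
i=13: a=1 ⇒ p=500001, q=26500
(x₁, y₁) = (500001, 26500);  500001² − 356·26500² = 1 ✓
n=2: (500001,26500)∘(500001,26500) = (500001·500001+356·26500·26500, 500001·26500+26500·500001) = (500002000001,26500053000)

500001 26500
500002000001 26500053000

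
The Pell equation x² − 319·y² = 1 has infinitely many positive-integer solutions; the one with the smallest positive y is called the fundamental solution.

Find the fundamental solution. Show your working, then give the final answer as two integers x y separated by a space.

d=319: √d = [17; 1,6,5,1,4,…,6,1,34] (ℓ=14, even), read p_13/q_13
k=0  a_k=17  p_k/q_k = 17/1
k=1  a_k=1  p_k/q_k = 18/1
…
k=5  a_k=4  p_k/q_k = 3715/208
…
k=7  a_k=1  p_k/q_k = 15628/875
k=8  a_k=3  p_k/q_k = 58797/3292
…
k=10  a_k=1  p_k/q_k = 309613/17335
k=11  a_k=5  p_k/q_k = 1798881/100718
k=12  a_k=6  p_k/q_k = 11102899/621643
k=13  a_k=1  p_k/q_k = 12901780/722361
→ (12901780, 722361).  Check: 12901780²=166455927168400, 319·722361²=166455927168399, difference 1.

12901780 722361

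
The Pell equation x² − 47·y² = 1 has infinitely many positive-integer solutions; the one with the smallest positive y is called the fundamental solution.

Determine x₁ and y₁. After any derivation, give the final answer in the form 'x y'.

[6; 1,5,1,12] for √47; ℓ=4 ⇒ convergent index 3
step 0: (6, 1)  from 6·(1,0) + (0,1)
step 1: (7, 1)  from 1·(6,1) + (1,0)
step 2: (41, 6)  from 5·(7,1) + (6,1)
step 3: (48, 7)  from 1·(41,6) + (7,1)
→ (48, 7).  Check: 48²=2304, 47·7²=2303, difference 1.

48 7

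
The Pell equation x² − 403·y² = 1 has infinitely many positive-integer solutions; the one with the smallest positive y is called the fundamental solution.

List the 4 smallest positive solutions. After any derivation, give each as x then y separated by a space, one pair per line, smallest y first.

669878 33369
897473069767 44706317964
1202394930058086974 59895557730143415
1610915821914004898868577 80245432842261314788776

√403 → a₀=20, period (13,2,1,3,1,3,1,2,13,40); ℓ=10 even so k=9
step 0: (20, 1)  from 20·(1,0) + (0,1)
step 1: (261, 13)  from 13·(20,1) + (1,0)
…
step 3: (803, 40)  from 1·(542,27) + (261,13)
step 4: (2951, 147)  from 3·(803,40) + (542,27)
…
step 7: (17967, 895)  from 1·(14213,708) + (3754,187)
step 8: (50147, 2498)  from 2·(17967,895) + (14213,708)
step 9: (669878, 33369)  from 13·(50147,2498) + (17967,895)
fundamental: x₁=669878, y₁=33369  (since 448736534884 − 403·1113490161 = 1)
k=2:  x_2 = 669878·669878+403·33369·33369 = 897473069767,  y_2 = 669878·33369+33369·669878 = 44706317964
k=3:  x_3 = 669878·897473069767+403·33369·44706317964 = 1202394930058086974,  y_3 = 669878·44706317964+33369·897473069767 = 59895557730143415
k=4:  x_4 = 669878·1202394930058086974+403·33369·59895557730143415 = 1610915821914004898868577,  y_4 = 669878·59895557730143415+33369·1202394930058086974 = 80245432842261314788776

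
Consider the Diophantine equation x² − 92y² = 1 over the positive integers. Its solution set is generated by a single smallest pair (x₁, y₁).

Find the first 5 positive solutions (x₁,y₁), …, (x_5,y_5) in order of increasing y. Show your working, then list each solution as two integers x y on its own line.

1151 120
2649601 276240
6099380351 635904360
14040770918401 1463851560480
32321848554778751 3369785656320600

√92 = [9; 1,1,2,4,2,1,1,18, …], period ℓ=8 (even) → k=7
a_0=9:  p_0=9·1+0=9,  q_0=9·0+1=1
…
a_4=4:  p_4=4·48+19=211,  q_4=4·5+2=22
…
a_6=1:  p_6=1·470+211=681,  q_6=1·49+22=71
a_7=1:  p_7=1·681+470=1151,  q_7=1·71+49=120
→ (1151, 120).  Check: 1151²=1324801, 92·120²=1324800, difference 1.
(x_2, y_2) = (1151·1151 + 92·120·120, 1151·120 + 120·1151) = (2649601, 276240)
(x_3, y_3) = (1151·2649601 + 92·120·276240, 1151·276240 + 120·2649601) = (6099380351, 635904360)
(x_4, y_4) = (1151·6099380351 + 92·120·635904360, 1151·635904360 + 120·6099380351) = (14040770918401, 1463851560480)
(x_5, y_5) = (1151·14040770918401 + 92·120·1463851560480, 1151·1463851560480 + 120·14040770918401) = (32321848554778751, 3369785656320600)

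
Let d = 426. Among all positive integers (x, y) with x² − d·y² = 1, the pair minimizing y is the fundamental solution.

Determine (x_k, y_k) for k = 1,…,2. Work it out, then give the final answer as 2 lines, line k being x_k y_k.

88751 4300
15753480001 763258600

√426 = [20; 1,1,1,3,2,6,2,3,1,1,1,40, …], period ℓ=12 (even) → k=11
i=0: a=20 ⇒ p=20, q=1
i=1: a=1 ⇒ p=21, q=1
…
i=3: a=1 ⇒ p=62, q=3
i=4: a=3 ⇒ p=227, q=11
i=5: a=2 ⇒ p=516, q=25
i=6: a=6 ⇒ p=3323, q=161
i=7: a=2 ⇒ p=7162, q=347
…
i=9: a=1 ⇒ p=31971, q=1549
i=10: a=1 ⇒ p=56780, q=2751
i=11: a=1 ⇒ p=88751, q=4300
fundamental: x₁=88751, y₁=4300  (since 7876740001 − 426·18490000 = 1)
k=2:  x_2 = 88751·88751+426·4300·4300 = 15753480001,  y_2 = 88751·4300+4300·88751 = 763258600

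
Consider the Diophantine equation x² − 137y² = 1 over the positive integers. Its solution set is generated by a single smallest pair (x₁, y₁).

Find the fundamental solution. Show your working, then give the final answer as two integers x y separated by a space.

[11; 1,2,2,1,1,2,2,1,22] for √137; ℓ=9 ⇒ convergent index 17
a_0=11:  p_0=11·1+0=11,  q_0=11·0+1=1
a_1=1:  p_1=1·11+1=12,  q_1=1·1+0=1
a_2=2:  p_2=2·12+11=35,  q_2=2·1+1=3
a_3=2:  p_3=2·35+12=82,  q_3=2·3+1=7
a_4=1:  p_4=1·82+35=117,  q_4=1·7+3=10
a_5=1:  p_5=1·117+82=199,  q_5=1·10+7=17
…
a_7=2:  p_7=2·515+199=1229,  q_7=2·44+17=105
…
a_10=1:  p_10=1·39597+1744=41341,  q_10=1·3383+149=3532
a_11=2:  p_11=2·41341+39597=122279,  q_11=2·3532+3383=10447
a_12=2:  p_12=2·122279+41341=285899,  q_12=2·10447+3532=24426
a_13=1:  p_13=1·285899+122279=408178,  q_13=1·24426+10447=34873
a_14=1:  p_14=1·408178+285899=694077,  q_14=1·34873+24426=59299
…
a_16=2:  p_16=2·1796332+694077=4286741,  q_16=2·153471+59299=366241
a_17=1:  p_17=1·4286741+1796332=6083073,  q_17=1·366241+153471=519712
→ (6083073, 519712).  Check: 6083073²=37003777123329, 137·519712²=37003777123328, difference 1.

6083073 519712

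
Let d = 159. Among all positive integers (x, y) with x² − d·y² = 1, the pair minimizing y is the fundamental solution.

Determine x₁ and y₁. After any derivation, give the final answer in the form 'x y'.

1324 105

√159 = [12; 1,1,1,1,3,1,1,1,1,24, …], period ℓ=10 (even) → k=9
k=0  a_k=12  p_k/q_k = 12/1
…
k=5  a_k=3  p_k/q_k = 227/18
…
k=8  a_k=1  p_k/q_k = 807/64
k=9  a_k=1  p_k/q_k = 1324/105
→ (1324, 105).  Check: 1324²=1752976, 159·105²=1752975, difference 1.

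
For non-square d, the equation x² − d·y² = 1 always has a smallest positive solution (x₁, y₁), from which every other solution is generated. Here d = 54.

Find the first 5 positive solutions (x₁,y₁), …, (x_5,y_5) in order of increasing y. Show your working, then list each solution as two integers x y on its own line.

485 66
470449 64020
456335045 62099334
442644523201 60236289960
429364731169925 58429139161866

√54 = [7; 2,1,6,1,2,14, …], period ℓ=6 (even) → k=5
k=0  a_k=7  p_k/q_k = 7/1
k=1  a_k=2  p_k/q_k = 15/2
…
k=3  a_k=6  p_k/q_k = 147/20
k=4  a_k=1  p_k/q_k = 169/23
k=5  a_k=2  p_k/q_k = 485/66
(x₁, y₁) = (485, 66);  485² − 54·66² = 1 ✓
n=2: (485,66)∘(485,66) = (485·485+54·66·66, 485·66+66·485) = (470449,64020)
n=3: (470449,64020)∘(485,66) = (485·470449+54·66·64020, 485·64020+66·470449) = (456335045,62099334)
n=4: (456335045,62099334)∘(485,66) = (485·456335045+54·66·62099334, 485·62099334+66·456335045) = (442644523201,60236289960)
n=5: (442644523201,60236289960)∘(485,66) = (485·442644523201+54·66·60236289960, 485·60236289960+66·442644523201) = (429364731169925,58429139161866)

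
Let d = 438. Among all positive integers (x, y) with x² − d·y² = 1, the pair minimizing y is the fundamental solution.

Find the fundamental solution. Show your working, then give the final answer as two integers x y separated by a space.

√438 → a₀=20, period (1,12,1,40); ℓ=4 even so k=3
k=0  a_k=20  p_k/q_k = 20/1
k=1  a_k=1  p_k/q_k = 21/1
k=2  a_k=12  p_k/q_k = 272/13
k=3  a_k=1  p_k/q_k = 293/14
(x₁, y₁) = (293, 14);  293² − 438·14² = 1 ✓

293 14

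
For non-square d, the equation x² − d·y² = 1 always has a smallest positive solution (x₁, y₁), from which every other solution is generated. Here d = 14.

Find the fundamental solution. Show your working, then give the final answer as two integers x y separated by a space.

√14 = [3; 1,2,1,6, …], period ℓ=4 (even) → k=3
k=0  a_k=3  p_k/q_k = 3/1
…
k=2  a_k=2  p_k/q_k = 11/3
k=3  a_k=1  p_k/q_k = 15/4
(x₁, y₁) = (15, 4);  15² − 14·4² = 1 ✓

15 4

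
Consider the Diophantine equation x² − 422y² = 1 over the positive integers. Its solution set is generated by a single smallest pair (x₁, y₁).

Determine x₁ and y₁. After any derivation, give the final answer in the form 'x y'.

d=422: √d = [20; 1,1,5,2,1,…,1,1,40] (ℓ=14, even), read p_13/q_13
a_0=20:  p_0=20·1+0=20,  q_0=20·0+1=1
…
a_8=3:  p_8=3·53719+2650=163807,  q_8=3·2615+129=7974
…
a_10=2:  p_10=2·217526+163807=598859,  q_10=2·10589+7974=29152
…
a_12=1:  p_12=1·3211821+598859=3810680,  q_12=1·156349+29152=185501
a_13=1:  p_13=1·3810680+3211821=7022501,  q_13=1·185501+156349=341850
→ (7022501, 341850).  Check: 7022501²=49315520295001, 422·341850²=49315520295000, difference 1.

7022501 341850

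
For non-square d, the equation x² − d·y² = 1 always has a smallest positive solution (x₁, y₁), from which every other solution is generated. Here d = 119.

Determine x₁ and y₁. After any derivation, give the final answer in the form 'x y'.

[10; 1,9,1,20] for √119; ℓ=4 ⇒ convergent index 3
k=0  a_k=10  p_k/q_k = 10/1
k=1  a_k=1  p_k/q_k = 11/1
k=2  a_k=9  p_k/q_k = 109/10
k=3  a_k=1  p_k/q_k = 120/11
(x₁, y₁) = (120, 11);  120² − 119·11² = 1 ✓

120 11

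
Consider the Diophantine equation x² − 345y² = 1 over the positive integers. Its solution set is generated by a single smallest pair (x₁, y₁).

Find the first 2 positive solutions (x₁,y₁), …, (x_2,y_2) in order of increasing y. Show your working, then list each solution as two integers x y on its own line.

[18; 1,1,2,1,6,1,2,1,1,36] for √345; ℓ=10 ⇒ convergent index 9
a_0=18:  p_0=18·1+0=18,  q_0=18·0+1=1
…
a_2=1:  p_2=1·19+18=37,  q_2=1·1+1=2
a_3=2:  p_3=2·37+19=93,  q_3=2·2+1=5
a_4=1:  p_4=1·93+37=130,  q_4=1·5+2=7
a_5=6:  p_5=6·130+93=873,  q_5=6·7+5=47
a_6=1:  p_6=1·873+130=1003,  q_6=1·47+7=54
…
a_8=1:  p_8=1·2879+1003=3882,  q_8=1·155+54=209
a_9=1:  p_9=1·3882+2879=6761,  q_9=1·209+155=364
(x₁, y₁) = (6761, 364);  6761² − 345·364² = 1 ✓
(6761+364√345)^2 = 91422241 + 4922008√345

6761 364
91422241 4922008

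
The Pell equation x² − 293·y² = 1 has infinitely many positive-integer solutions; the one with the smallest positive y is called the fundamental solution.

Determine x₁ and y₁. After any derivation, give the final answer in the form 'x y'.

√293 → a₀=17, period (8,1,1,8,34); ℓ=5 odd so k=9
i=0: a=17 ⇒ p=17, q=1
i=1: a=8 ⇒ p=137, q=8
i=2: a=1 ⇒ p=154, q=9
i=3: a=1 ⇒ p=291, q=17
i=4: a=8 ⇒ p=2482, q=145
i=5: a=34 ⇒ p=84679, q=4947
i=6: a=8 ⇒ p=679914, q=39721
i=7: a=1 ⇒ p=764593, q=44668
i=8: a=1 ⇒ p=1444507, q=84389
i=9: a=8 ⇒ p=12320649, q=719780
→ (12320649, 719780).  Check: 12320649²=151798391781201, 293·719780²=151798391781200, difference 1.

12320649 719780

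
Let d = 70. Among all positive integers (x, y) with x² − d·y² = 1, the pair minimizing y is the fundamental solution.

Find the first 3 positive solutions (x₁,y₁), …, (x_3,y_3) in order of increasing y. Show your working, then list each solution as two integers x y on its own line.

[8; 2,1,2,1,2,16] for √70; ℓ=6 ⇒ convergent index 5
a_0=8:  p_0=8·1+0=8,  q_0=8·0+1=1
…
a_2=1:  p_2=1·17+8=25,  q_2=1·2+1=3
a_3=2:  p_3=2·25+17=67,  q_3=2·3+2=8
a_4=1:  p_4=1·67+25=92,  q_4=1·8+3=11
a_5=2:  p_5=2·92+67=251,  q_5=2·11+8=30
(x₁, y₁) = (251, 30);  251² − 70·30² = 1 ✓
(251+30√70)^2 = 126001 + 15060√70
(251+30√70)^3 = 63252251 + 7560090√70

251 30
126001 15060
63252251 7560090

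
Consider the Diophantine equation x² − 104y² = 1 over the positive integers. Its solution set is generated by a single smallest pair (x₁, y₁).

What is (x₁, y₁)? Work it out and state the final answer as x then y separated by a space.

√104 → a₀=10, period (5,20); ℓ=2 even so k=1
k=0  a_k=10  p_k/q_k = 10/1
k=1  a_k=5  p_k/q_k = 51/5
→ (51, 5).  Check: 51²=2601, 104·5²=2600, difference 1.

51 5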